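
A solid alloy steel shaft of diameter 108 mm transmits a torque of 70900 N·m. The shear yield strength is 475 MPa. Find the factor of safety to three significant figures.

τ = 16T/(πd³) = 16×7.0900×10^7/(π×108³) = 286.6 MPa.
n = τ_limit/τ = 475/286.6 = 1.657.

n = 1.66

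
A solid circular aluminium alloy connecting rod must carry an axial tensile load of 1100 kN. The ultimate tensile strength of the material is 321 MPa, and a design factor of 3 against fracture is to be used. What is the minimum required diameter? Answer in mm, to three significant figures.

d = 114 mm

Allowable stress σ_allow = 321/3 = 107.0 MPa.
Required area A = F/σ_allow = 1100000/107.0 = 10280 mm².
A = πd²/4 → d = √(4A/π) = 114.4 mm.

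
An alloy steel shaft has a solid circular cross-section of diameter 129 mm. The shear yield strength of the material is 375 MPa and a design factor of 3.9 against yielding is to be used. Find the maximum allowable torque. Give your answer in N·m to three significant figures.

τ_allow = 375/3.9 = 96.15 MPa.
For a solid shaft T_allow = τ_allow·πd³/16; πd³/16 = π×129³/16 = 421500 mm³.
T_allow = 96.15×421500 = 4.053×10^7 N·mm = 40530 N·m.

T_allow = 40500 N·m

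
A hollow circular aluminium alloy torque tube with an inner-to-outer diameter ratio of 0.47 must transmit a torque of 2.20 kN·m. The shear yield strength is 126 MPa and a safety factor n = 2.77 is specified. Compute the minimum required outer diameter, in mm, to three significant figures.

d_o = 63.7 mm

τ_allow = 126/2.77 = 45.49 MPa.
For a hollow shaft τ = 16T/[πd_o³(1−k⁴)] with k = 0.47, so 1−k⁴ = 0.9512.
d_o³ = 16T/[π τ_allow (1−k⁴)] = 16×2200000/(π×45.49×0.9512) = 259000 mm³.
d_o = 63.74 mm.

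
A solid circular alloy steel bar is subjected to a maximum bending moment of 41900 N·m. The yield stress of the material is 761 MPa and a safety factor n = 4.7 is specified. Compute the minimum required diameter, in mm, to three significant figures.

σ_allow = 761/4.7 = 161.9 MPa.
For a solid circular section σ = 32M/(πd³), so d³ = 32M/(π σ_allow) = 32×4.1900×10^7/(π×161.9) = 2.636×10^6 mm³.
d = 138.1 mm.

d = 138 mm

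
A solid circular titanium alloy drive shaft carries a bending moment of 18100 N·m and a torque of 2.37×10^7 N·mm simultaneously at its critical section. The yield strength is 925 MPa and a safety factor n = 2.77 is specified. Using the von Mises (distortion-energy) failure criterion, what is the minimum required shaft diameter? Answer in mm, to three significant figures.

σ_allow = σ_y/n = 925/2.77 = 333.9 MPa.
For a solid shaft σ_b = 32M/(πd³) and τ = 16T/(πd³), so the von Mises stress is σ' = (16/πd³)·√(4M²+3T²).
√(4M²+3T²) = √(4×(1.810×10^7)² + 3×(2.370×10^7)²) = 5.473×10^7 N·mm.
d³ = 16×5.473×10^7/(π×333.9) = 834700 mm³.
d = 94.16 mm.

d = 94.2 mm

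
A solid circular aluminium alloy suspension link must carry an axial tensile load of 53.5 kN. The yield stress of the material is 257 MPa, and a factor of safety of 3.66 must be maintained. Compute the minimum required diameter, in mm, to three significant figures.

d = 31.1 mm

Allowable stress σ_allow = 257/3.66 = 70.22 MPa.
Required area A = F/σ_allow = 53500/70.22 = 761.9 mm².
A = πd²/4 → d = √(4A/π) = 31.15 mm.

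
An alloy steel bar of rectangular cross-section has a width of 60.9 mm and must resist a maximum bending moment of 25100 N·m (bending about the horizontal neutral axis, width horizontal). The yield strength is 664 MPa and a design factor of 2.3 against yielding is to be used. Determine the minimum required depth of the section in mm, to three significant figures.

σ_allow = 664/2.3 = 288.7 MPa.
For a rectangular section σ = 6M/(bh²), so h² = 6M/(b σ_allow) = 6×2.5100×10^7/(60.9×288.7) = 8566 mm².
h = 92.55 mm.

h = 92.6 mm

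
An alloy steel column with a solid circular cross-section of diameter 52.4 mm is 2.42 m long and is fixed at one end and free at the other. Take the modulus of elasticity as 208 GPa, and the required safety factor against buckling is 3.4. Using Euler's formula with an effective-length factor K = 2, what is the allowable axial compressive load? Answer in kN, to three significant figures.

I = πd⁴/64 = π×52.4⁴/64 = 370100 mm⁴.
Effective length L_e = KL = 2×2.42 m = 4840 mm.
Euler critical load P_cr = π²EI/L_e² = π²×208000×370100/4840² = 32430 N.
P_allow = P_cr/n = 32430/3.4 = 9539 N.

P_allow = 9.54 kN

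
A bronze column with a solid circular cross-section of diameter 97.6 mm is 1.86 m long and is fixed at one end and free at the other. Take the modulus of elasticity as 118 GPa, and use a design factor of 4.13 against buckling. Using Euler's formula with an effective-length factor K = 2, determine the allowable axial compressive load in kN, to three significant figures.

I = πd⁴/64 = π×97.6⁴/64 = 4.454×10^6 mm⁴.
Effective length L_e = KL = 2×1.86 m = 3720 mm.
Euler critical load P_cr = π²EI/L_e² = π²×118000×4.454×10^6/3720² = 374900 N.
P_allow = P_cr/n = 374900/4.13 = 90760 N.

P_allow = 90.8 kN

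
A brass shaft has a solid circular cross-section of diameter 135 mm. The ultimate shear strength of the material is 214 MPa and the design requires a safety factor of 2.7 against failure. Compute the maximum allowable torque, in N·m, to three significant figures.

τ_allow = 214/2.7 = 79.26 MPa.
For a solid shaft T_allow = τ_allow·πd³/16; πd³/16 = π×135³/16 = 483100 mm³.
T_allow = 79.26×483100 = 3.829×10^7 N·mm = 38290 N·m.

T_allow = 38300 N·m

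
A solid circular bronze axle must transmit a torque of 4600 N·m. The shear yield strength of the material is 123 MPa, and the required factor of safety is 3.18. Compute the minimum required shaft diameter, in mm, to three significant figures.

d = 84.6 mm

Allowable shear stress τ_allow = 123/3.18 = 38.68 MPa.
For a solid shaft τ = 16T/(πd³), so d³ = 16T/(π τ_allow) = 16×4600000/(π×38.68) = 605700 mm³.
d = (605700)^(1/3) = 84.61 mm.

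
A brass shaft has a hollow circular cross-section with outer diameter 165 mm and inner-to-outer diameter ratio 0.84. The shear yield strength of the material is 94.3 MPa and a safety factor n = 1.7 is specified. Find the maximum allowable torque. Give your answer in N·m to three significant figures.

τ_allow = 94.3/1.7 = 55.47 MPa.
For a hollow shaft T_allow = τ_allow·πd_o³(1−k⁴)/16 with 1−k⁴ = 0.5021, so πd_o³(1−k⁴)/16 = 442900 mm³.
T_allow = 55.47×442900 = 2.457×10^7 N·mm = 24570 N·m.

T_allow = 24600 N·m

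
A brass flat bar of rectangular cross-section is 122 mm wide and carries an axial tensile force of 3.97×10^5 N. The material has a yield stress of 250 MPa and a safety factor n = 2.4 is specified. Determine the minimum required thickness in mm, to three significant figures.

t = 31.2 mm

σ_allow = 250/2.4 = 104.2 MPa.
Required area A = F/σ_allow = 397000/104.2 = 3811 mm².
t = A/w = 3811/122 = 31.24 mm.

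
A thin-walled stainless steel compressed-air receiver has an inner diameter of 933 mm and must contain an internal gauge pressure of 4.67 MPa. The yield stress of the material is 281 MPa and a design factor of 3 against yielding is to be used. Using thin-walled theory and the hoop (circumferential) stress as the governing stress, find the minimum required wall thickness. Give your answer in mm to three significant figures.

σ_allow = 281/3 = 93.67 MPa.
Hoop stress σ_h = pD/(2t), so t = pD/(2σ_allow) = 4.67×933/(2×93.67) = 23.26 mm.

t = 23.3 mm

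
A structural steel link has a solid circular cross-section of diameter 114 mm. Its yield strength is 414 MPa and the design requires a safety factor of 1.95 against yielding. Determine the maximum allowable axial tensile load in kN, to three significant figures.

F_allow = 2170 kN

σ_allow = 414/1.95 = 212.3 MPa.
A = πd²/4 = π×114²/4 = 10210 mm².
F_allow = σ_allow × A = 212.3×10210 = 2.167×10^6 N.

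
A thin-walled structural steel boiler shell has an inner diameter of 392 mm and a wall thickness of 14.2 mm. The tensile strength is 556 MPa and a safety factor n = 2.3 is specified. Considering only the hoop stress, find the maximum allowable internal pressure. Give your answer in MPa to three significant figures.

σ_allow = 556/2.3 = 241.7 MPa.
σ_h = pD/(2t) → p_allow = 2σ_allow t/D = 2×241.7×14.2/392 = 17.51 MPa.

p_allow = 17.5 MPa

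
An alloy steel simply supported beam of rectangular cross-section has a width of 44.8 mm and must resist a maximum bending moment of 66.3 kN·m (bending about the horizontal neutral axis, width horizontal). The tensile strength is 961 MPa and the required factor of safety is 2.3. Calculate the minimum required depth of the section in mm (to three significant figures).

h = 146 mm

σ_allow = 961/2.3 = 417.8 MPa.
For a rectangular section σ = 6M/(bh²), so h² = 6M/(b σ_allow) = 6×6.6300×10^7/(44.8×417.8) = 21250 mm².
h = 145.8 mm.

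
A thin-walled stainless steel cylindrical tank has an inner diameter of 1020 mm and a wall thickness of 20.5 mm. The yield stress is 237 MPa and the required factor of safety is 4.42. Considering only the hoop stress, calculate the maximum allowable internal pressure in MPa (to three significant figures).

p_allow = 2.16 MPa

σ_allow = 237/4.42 = 53.62 MPa.
σ_h = pD/(2t) → p_allow = 2σ_allow t/D = 2×53.62×20.5/1020 = 2.155 MPa.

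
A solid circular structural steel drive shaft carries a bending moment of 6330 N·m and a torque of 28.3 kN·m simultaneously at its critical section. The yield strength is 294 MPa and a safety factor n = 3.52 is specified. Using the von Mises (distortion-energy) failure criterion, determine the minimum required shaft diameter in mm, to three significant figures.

d = 146 mm

σ_allow = σ_y/n = 294/3.52 = 83.52 MPa.
For a solid shaft σ_b = 32M/(πd³) and τ = 16T/(πd³), so the von Mises stress is σ' = (16/πd³)·√(4M²+3T²).
√(4M²+3T²) = √(4×(6.330×10^6)² + 3×(2.830×10^7)²) = 5.063×10^7 N·mm.
d³ = 16×5.063×10^7/(π×83.52) = 3.087×10^6 mm³.
d = 145.6 mm.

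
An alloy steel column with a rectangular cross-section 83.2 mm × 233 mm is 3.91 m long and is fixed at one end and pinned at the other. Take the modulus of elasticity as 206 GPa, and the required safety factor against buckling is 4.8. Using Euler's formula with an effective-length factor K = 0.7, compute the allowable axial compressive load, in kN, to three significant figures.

Buckling occurs about the weak axis: I_min = h·b³/12 = 233×83.2³/12 = 1.118×10^7 mm⁴ (b = 83.2 mm is the smaller dimension).
Effective length L_e = KL = 0.7×3.91 m = 2737 mm.
Euler critical load P_cr = π²EI/L_e² = π²×206000×1.118×10^7/2737² = 3.035×10^6 N.
P_allow = P_cr/n = 3.035×10^6/4.8 = 632300 N.

P_allow = 632 kN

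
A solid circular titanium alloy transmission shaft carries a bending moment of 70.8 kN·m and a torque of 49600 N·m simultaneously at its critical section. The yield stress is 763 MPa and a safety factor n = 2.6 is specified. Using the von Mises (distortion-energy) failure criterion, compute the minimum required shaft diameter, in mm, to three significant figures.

σ_allow = σ_y/n = 763/2.6 = 293.5 MPa.
For a solid shaft σ_b = 32M/(πd³) and τ = 16T/(πd³), so the von Mises stress is σ' = (16/πd³)·√(4M²+3T²).
√(4M²+3T²) = √(4×(7.080×10^7)² + 3×(4.960×10^7)²) = 1.656×10^8 N·mm.
d³ = 16×1.656×10^8/(π×293.5) = 2.874×10^6 mm³.
d = 142.2 mm.

d = 142 mm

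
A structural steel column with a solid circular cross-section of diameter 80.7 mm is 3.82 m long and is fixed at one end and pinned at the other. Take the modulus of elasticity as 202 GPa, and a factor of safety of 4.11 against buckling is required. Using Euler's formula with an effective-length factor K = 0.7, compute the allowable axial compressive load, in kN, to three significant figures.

P_allow = 141 kN

I = πd⁴/64 = π×80.7⁴/64 = 2.082×10^6 mm⁴.
Effective length L_e = KL = 0.7×3.82 m = 2674 mm.
Euler critical load P_cr = π²EI/L_e² = π²×202000×2.082×10^6/2674² = 580500 N.
P_allow = P_cr/n = 580500/4.11 = 141200 N.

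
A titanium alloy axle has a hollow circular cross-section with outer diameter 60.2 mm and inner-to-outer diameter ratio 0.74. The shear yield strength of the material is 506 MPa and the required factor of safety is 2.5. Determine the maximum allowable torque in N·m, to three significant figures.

T_allow = 6070 N·m

τ_allow = 506/2.5 = 202.4 MPa.
For a hollow shaft T_allow = τ_allow·πd_o³(1−k⁴)/16 with 1−k⁴ = 0.7001, so πd_o³(1−k⁴)/16 = 29990 mm³.
T_allow = 202.4×29990 = 6.070×10^6 N·mm = 6070 N·m.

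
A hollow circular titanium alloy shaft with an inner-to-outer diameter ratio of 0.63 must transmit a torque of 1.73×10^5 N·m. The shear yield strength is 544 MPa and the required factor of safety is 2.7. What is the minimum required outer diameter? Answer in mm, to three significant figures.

d_o = 173 mm

τ_allow = 544/2.7 = 201.5 MPa.
For a hollow shaft τ = 16T/[πd_o³(1−k⁴)] with k = 0.63, so 1−k⁴ = 0.8425.
d_o³ = 16T/[π τ_allow (1−k⁴)] = 16×1.7300×10^8/(π×201.5×0.8425) = 5.191×10^6 mm³.
d_o = 173.1 mm.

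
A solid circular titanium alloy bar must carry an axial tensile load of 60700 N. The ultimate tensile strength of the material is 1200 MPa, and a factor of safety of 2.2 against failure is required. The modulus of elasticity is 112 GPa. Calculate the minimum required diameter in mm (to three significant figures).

Allowable stress σ_allow = 1200/2.2 = 545.5 MPa.
Required area A = F/σ_allow = 60700/545.5 = 111.3 mm².
A = πd²/4 → d = √(4A/π) = 11.90 mm.

d = 11.9 mm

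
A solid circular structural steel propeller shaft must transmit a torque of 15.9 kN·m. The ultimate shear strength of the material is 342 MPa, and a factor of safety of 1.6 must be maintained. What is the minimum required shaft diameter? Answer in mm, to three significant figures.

d = 72.4 mm

Allowable shear stress τ_allow = 342/1.6 = 213.8 MPa.
For a solid shaft τ = 16T/(πd³), so d³ = 16T/(π τ_allow) = 16×1.5900×10^7/(π×213.8) = 378800 mm³.
d = (378800)^(1/3) = 72.36 mm.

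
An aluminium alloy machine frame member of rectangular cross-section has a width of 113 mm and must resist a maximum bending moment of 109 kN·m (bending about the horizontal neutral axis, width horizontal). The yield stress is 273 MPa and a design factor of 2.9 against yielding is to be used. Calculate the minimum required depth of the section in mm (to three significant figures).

h = 248 mm

σ_allow = 273/2.9 = 94.14 MPa.
For a rectangular section σ = 6M/(bh²), so h² = 6M/(b σ_allow) = 6×1.0900×10^8/(113×94.14) = 61480 mm².
h = 248.0 mm.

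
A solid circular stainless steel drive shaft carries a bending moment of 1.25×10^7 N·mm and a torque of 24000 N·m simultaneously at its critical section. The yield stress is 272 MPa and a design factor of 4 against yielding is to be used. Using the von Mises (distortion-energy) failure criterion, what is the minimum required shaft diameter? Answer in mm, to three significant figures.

σ_allow = σ_y/n = 272/4 = 68.00 MPa.
For a solid shaft σ_b = 32M/(πd³) and τ = 16T/(πd³), so the von Mises stress is σ' = (16/πd³)·√(4M²+3T²).
√(4M²+3T²) = √(4×(1.250×10^7)² + 3×(2.400×10^7)²) = 4.851×10^7 N·mm.
d³ = 16×4.851×10^7/(π×68.00) = 3.633×10^6 mm³.
d = 153.7 mm.

d = 154 mm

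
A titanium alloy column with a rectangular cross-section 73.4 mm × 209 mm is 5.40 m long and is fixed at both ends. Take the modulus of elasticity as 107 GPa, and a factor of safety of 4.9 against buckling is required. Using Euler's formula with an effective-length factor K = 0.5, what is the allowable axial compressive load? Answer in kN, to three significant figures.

Buckling occurs about the weak axis: I_min = h·b³/12 = 209×73.4³/12 = 6.887×10^6 mm⁴ (b = 73.4 mm is the smaller dimension).
Effective length L_e = KL = 0.5×5.40 m = 2700 mm.
Euler critical load P_cr = π²EI/L_e² = π²×107000×6.887×10^6/2700² = 997700 N.
P_allow = P_cr/n = 997700/4.9 = 203600 N.

P_allow = 204 kN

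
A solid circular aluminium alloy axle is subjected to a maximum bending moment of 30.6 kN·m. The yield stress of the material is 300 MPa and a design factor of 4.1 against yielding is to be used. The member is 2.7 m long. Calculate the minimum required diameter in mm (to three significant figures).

d = 162 mm

σ_allow = 300/4.1 = 73.17 MPa.
For a solid circular section σ = 32M/(πd³), so d³ = 32M/(π σ_allow) = 32×3.0600×10^7/(π×73.17) = 4.260×10^6 mm³.
d = 162.1 mm.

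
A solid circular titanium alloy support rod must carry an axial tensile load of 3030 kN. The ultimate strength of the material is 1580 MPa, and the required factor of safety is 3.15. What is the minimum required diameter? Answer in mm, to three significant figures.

d = 87.7 mm

Allowable stress σ_allow = 1580/3.15 = 501.6 MPa.
Required area A = F/σ_allow = 3030000/501.6 = 6041 mm².
A = πd²/4 → d = √(4A/π) = 87.70 mm.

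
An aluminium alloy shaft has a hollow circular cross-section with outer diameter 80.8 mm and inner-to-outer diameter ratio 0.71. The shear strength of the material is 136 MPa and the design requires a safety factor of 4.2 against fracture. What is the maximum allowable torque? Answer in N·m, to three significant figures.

τ_allow = 136/4.2 = 32.38 MPa.
For a hollow shaft T_allow = τ_allow·πd_o³(1−k⁴)/16 with 1−k⁴ = 0.7459, so πd_o³(1−k⁴)/16 = 77260 mm³.
T_allow = 32.38×77260 = 2.502×10^6 N·mm = 2502 N·m.

T_allow = 2500 N·m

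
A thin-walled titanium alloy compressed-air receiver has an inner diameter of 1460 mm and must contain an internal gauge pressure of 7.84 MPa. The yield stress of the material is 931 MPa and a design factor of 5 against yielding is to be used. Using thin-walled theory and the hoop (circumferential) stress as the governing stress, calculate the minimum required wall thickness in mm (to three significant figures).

t = 30.7 mm

σ_allow = 931/5 = 186.2 MPa.
Hoop stress σ_h = pD/(2t), so t = pD/(2σ_allow) = 7.84×1460/(2×186.2) = 30.74 mm.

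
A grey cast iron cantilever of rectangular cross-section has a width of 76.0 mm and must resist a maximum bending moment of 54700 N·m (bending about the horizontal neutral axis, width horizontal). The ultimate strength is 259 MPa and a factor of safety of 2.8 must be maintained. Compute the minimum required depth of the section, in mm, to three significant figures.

h = 216 mm

σ_allow = 259/2.8 = 92.50 MPa.
For a rectangular section σ = 6M/(bh²), so h² = 6M/(b σ_allow) = 6×5.4700×10^7/(76.0×92.50) = 46690 mm².
h = 216.1 mm.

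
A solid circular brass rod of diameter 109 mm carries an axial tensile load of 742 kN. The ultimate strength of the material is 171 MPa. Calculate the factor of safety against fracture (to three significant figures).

n = 2.15

A = πd²/4 = 9331 mm².
σ = F/A = 742000/9331 = 79.52 MPa.
n = 171/79.52 = 2.150.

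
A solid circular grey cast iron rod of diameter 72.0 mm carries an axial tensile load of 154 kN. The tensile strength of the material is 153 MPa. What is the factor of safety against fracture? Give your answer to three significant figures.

n = 4.05

A = πd²/4 = 4072 mm².
σ = F/A = 154000/4072 = 37.82 MPa.
n = 153/37.82 = 4.045.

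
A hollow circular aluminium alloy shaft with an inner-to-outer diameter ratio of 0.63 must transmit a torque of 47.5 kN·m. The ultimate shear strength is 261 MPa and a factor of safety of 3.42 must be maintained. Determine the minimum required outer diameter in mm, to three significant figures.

τ_allow = 261/3.42 = 76.32 MPa.
For a hollow shaft τ = 16T/[πd_o³(1−k⁴)] with k = 0.63, so 1−k⁴ = 0.8425.
d_o³ = 16T/[π τ_allow (1−k⁴)] = 16×4.7500×10^7/(π×76.32×0.8425) = 3.763×10^6 mm³.
d_o = 155.5 mm.

d_o = 156 mm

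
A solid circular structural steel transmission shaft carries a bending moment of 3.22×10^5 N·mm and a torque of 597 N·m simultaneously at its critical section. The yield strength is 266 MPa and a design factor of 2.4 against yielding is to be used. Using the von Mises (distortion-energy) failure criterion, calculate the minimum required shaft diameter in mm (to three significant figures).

σ_allow = σ_y/n = 266/2.4 = 110.8 MPa.
For a solid shaft σ_b = 32M/(πd³) and τ = 16T/(πd³), so the von Mises stress is σ' = (16/πd³)·√(4M²+3T²).
√(4M²+3T²) = √(4×(322000)² + 3×(597000)²) = 1.218×10^6 N·mm.
d³ = 16×1.218×10^6/(π×110.8) = 55980 mm³.
d = 38.25 mm.

d = 38.3 mm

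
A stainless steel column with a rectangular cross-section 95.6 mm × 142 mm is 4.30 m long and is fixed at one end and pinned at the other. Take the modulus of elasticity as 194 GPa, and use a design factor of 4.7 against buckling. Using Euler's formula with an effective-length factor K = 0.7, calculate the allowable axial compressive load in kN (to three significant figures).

Buckling occurs about the weak axis: I_min = h·b³/12 = 142×95.6³/12 = 1.034×10^7 mm⁴ (b = 95.6 mm is the smaller dimension).
Effective length L_e = KL = 0.7×4.30 m = 3010 mm.
Euler critical load P_cr = π²EI/L_e² = π²×194000×1.034×10^7/3010² = 2.185×10^6 N.
P_allow = P_cr/n = 2.185×10^6/4.7 = 464900 N.

P_allow = 465 kN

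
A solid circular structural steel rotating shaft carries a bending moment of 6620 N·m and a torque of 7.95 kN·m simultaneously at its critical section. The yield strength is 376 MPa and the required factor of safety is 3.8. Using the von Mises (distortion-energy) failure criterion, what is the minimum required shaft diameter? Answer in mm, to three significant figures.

d = 99.4 mm

σ_allow = σ_y/n = 376/3.8 = 98.95 MPa.
For a solid shaft σ_b = 32M/(πd³) and τ = 16T/(πd³), so the von Mises stress is σ' = (16/πd³)·√(4M²+3T²).
√(4M²+3T²) = √(4×(6.620×10^6)² + 3×(7.950×10^6)²) = 1.910×10^7 N·mm.
d³ = 16×1.910×10^7/(π×98.95) = 983200 mm³.
d = 99.44 mm.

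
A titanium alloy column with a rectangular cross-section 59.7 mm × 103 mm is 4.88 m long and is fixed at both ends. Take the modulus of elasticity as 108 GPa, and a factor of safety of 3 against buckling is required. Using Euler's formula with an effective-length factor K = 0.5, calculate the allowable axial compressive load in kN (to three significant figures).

P_allow = 109 kN

Buckling occurs about the weak axis: I_min = h·b³/12 = 103×59.7³/12 = 1.826×10^6 mm⁴ (b = 59.7 mm is the smaller dimension).
Effective length L_e = KL = 0.5×4.88 m = 2440 mm.
Euler critical load P_cr = π²EI/L_e² = π²×108000×1.826×10^6/2440² = 327000 N.
P_allow = P_cr/n = 327000/3 = 109000 N.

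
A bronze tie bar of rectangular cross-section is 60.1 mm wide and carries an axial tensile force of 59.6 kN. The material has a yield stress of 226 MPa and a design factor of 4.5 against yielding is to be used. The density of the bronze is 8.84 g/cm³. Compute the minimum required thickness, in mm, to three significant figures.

σ_allow = 226/4.5 = 50.22 MPa.
Required area A = F/σ_allow = 59600/50.22 = 1187 mm².
t = A/w = 1187/60.1 = 19.75 mm.

t = 19.7 mm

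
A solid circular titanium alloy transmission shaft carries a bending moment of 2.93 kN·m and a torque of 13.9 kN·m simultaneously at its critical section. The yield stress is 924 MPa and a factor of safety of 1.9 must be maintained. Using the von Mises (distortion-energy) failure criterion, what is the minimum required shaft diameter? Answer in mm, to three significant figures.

d = 63.8 mm

σ_allow = σ_y/n = 924/1.9 = 486.3 MPa.
For a solid shaft σ_b = 32M/(πd³) and τ = 16T/(πd³), so the von Mises stress is σ' = (16/πd³)·√(4M²+3T²).
√(4M²+3T²) = √(4×(2.930×10^6)² + 3×(1.390×10^7)²) = 2.478×10^7 N·mm.
d³ = 16×2.478×10^7/(π×486.3) = 259500 mm³.
d = 63.78 mm.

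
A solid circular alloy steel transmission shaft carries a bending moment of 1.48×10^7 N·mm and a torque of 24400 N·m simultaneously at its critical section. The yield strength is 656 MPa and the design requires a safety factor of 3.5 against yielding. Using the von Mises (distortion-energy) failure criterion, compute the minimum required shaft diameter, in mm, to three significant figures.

σ_allow = σ_y/n = 656/3.5 = 187.4 MPa.
For a solid shaft σ_b = 32M/(πd³) and τ = 16T/(πd³), so the von Mises stress is σ' = (16/πd³)·√(4M²+3T²).
√(4M²+3T²) = √(4×(1.480×10^7)² + 3×(2.440×10^7)²) = 5.160×10^7 N·mm.
d³ = 16×5.160×10^7/(π×187.4) = 1.402×10^6 mm³.
d = 111.9 mm.

d = 112 mm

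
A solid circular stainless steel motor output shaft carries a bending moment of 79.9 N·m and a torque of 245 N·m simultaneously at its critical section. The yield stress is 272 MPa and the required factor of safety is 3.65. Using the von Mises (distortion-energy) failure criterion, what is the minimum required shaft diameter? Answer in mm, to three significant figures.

σ_allow = σ_y/n = 272/3.65 = 74.52 MPa.
For a solid shaft σ_b = 32M/(πd³) and τ = 16T/(πd³), so the von Mises stress is σ' = (16/πd³)·√(4M²+3T²).
√(4M²+3T²) = √(4×(79900)² + 3×(245000)²) = 453400 N·mm.
d³ = 16×453400/(π×74.52) = 30990 mm³.
d = 31.41 mm.

d = 31.4 mm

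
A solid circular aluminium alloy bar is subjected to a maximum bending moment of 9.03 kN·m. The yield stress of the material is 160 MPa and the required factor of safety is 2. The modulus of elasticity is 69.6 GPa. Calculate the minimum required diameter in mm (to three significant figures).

d = 105 mm

σ_allow = 160/2 = 80.00 MPa.
For a solid circular section σ = 32M/(πd³), so d³ = 32M/(π σ_allow) = 32×9030000/(π×80.00) = 1.150×10^6 mm³.
d = 104.8 mm.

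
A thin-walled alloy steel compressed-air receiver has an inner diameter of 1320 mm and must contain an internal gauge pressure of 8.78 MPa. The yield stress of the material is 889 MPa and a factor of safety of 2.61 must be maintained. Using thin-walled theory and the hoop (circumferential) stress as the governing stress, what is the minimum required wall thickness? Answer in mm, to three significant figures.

t = 17.0 mm

σ_allow = 889/2.61 = 340.6 MPa.
Hoop stress σ_h = pD/(2t), so t = pD/(2σ_allow) = 8.78×1320/(2×340.6) = 17.01 mm.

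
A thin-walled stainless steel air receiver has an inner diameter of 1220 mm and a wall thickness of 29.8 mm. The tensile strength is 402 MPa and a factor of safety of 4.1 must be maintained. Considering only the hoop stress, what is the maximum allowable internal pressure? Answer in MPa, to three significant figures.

σ_allow = 402/4.1 = 98.05 MPa.
σ_h = pD/(2t) → p_allow = 2σ_allow t/D = 2×98.05×29.8/1220 = 4.790 MPa.

p_allow = 4.79 MPa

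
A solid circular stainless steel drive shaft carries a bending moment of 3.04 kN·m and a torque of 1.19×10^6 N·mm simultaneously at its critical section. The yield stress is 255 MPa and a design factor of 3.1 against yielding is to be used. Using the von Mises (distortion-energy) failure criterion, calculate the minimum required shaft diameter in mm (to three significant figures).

d = 73.5 mm

σ_allow = σ_y/n = 255/3.1 = 82.26 MPa.
For a solid shaft σ_b = 32M/(πd³) and τ = 16T/(πd³), so the von Mises stress is σ' = (16/πd³)·√(4M²+3T²).
√(4M²+3T²) = √(4×(3.040×10^6)² + 3×(1.190×10^6)²) = 6.420×10^6 N·mm.
d³ = 16×6.420×10^6/(π×82.26) = 397500 mm³.
d = 73.53 mm.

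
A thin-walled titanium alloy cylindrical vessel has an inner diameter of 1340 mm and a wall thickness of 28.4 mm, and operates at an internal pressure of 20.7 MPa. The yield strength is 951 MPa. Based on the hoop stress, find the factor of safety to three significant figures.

σ_h = pD/(2t) = 20.7×1340/(2×28.4) = 488.3 MPa.
n = 951/488.3 = 1.947.

n = 1.95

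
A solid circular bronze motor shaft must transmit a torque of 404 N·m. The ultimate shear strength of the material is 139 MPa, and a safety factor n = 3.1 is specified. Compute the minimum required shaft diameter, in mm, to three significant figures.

d = 35.8 mm

Allowable shear stress τ_allow = 139/3.1 = 44.84 MPa.
For a solid shaft τ = 16T/(πd³), so d³ = 16T/(π τ_allow) = 16×404000/(π×44.84) = 45890 mm³.
d = (45890)^(1/3) = 35.80 mm.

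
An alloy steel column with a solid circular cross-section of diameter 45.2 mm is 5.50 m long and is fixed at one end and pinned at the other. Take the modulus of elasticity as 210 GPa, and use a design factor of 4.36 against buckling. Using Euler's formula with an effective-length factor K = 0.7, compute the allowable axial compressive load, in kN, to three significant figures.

I = πd⁴/64 = π×45.2⁴/64 = 204900 mm⁴.
Effective length L_e = KL = 0.7×5.50 m = 3850 mm.
Euler critical load P_cr = π²EI/L_e² = π²×210000×204900/3850² = 28650 N.
P_allow = P_cr/n = 28650/4.36 = 6571 N.

P_allow = 6.57 kN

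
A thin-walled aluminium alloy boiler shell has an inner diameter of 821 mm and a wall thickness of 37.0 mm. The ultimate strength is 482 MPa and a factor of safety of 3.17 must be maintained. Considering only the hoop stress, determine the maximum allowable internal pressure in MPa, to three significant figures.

p_allow = 13.7 MPa

σ_allow = 482/3.17 = 152.1 MPa.
σ_h = pD/(2t) → p_allow = 2σ_allow t/D = 2×152.1×37.0/821 = 13.70 MPa.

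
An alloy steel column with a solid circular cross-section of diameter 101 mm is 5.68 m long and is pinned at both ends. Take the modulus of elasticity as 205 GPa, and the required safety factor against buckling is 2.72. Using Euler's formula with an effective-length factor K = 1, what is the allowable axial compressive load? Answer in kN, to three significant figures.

I = πd⁴/64 = π×101⁴/64 = 5.108×10^6 mm⁴.
Effective length L_e = KL = 1×5.68 m = 5680 mm.
Euler critical load P_cr = π²EI/L_e² = π²×205000×5.108×10^6/5680² = 320300 N.
P_allow = P_cr/n = 320300/2.72 = 117800 N.

P_allow = 118 kN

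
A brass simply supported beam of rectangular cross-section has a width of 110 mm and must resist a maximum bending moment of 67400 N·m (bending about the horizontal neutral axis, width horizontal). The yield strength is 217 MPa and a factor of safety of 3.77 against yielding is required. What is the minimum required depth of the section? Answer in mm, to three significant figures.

h = 253 mm

σ_allow = 217/3.77 = 57.56 MPa.
For a rectangular section σ = 6M/(bh²), so h² = 6M/(b σ_allow) = 6×6.7400×10^7/(110×57.56) = 63870 mm².
h = 252.7 mm.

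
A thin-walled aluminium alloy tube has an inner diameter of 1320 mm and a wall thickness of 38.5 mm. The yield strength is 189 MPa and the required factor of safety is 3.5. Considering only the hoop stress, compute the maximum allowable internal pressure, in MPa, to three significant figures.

p_allow = 3.15 MPa

σ_allow = 189/3.5 = 54.00 MPa.
σ_h = pD/(2t) → p_allow = 2σ_allow t/D = 2×54.00×38.5/1320 = 3.150 MPa.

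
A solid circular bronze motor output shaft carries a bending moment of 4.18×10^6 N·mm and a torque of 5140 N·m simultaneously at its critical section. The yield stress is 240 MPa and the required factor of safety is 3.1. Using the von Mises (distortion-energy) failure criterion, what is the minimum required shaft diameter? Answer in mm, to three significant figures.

σ_allow = σ_y/n = 240/3.1 = 77.42 MPa.
For a solid shaft σ_b = 32M/(πd³) and τ = 16T/(πd³), so the von Mises stress is σ' = (16/πd³)·√(4M²+3T²).
√(4M²+3T²) = √(4×(4.180×10^6)² + 3×(5.140×10^6)²) = 1.221×10^7 N·mm.
d³ = 16×1.221×10^7/(π×77.42) = 803400 mm³.
d = 92.96 mm.

d = 93.0 mm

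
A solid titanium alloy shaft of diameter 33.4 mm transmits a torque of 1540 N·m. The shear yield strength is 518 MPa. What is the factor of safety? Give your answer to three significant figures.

n = 2.46

τ = 16T/(πd³) = 16×1540000/(π×33.4³) = 210.5 MPa.
n = τ_limit/τ = 518/210.5 = 2.461.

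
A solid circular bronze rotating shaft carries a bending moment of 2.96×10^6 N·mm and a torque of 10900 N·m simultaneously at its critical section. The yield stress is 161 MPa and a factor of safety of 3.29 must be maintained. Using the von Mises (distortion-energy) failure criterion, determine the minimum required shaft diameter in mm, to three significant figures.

σ_allow = σ_y/n = 161/3.29 = 48.94 MPa.
For a solid shaft σ_b = 32M/(πd³) and τ = 16T/(πd³), so the von Mises stress is σ' = (16/πd³)·√(4M²+3T²).
√(4M²+3T²) = √(4×(2.960×10^6)² + 3×(1.090×10^7)²) = 1.979×10^7 N·mm.
d³ = 16×1.979×10^7/(π×48.94) = 2.059×10^6 mm³.
d = 127.2 mm.

d = 127 mm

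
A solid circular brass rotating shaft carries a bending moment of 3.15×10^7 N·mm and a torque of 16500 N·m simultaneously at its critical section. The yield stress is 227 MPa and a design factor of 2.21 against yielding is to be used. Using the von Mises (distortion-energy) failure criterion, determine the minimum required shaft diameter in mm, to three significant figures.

σ_allow = σ_y/n = 227/2.21 = 102.7 MPa.
For a solid shaft σ_b = 32M/(πd³) and τ = 16T/(πd³), so the von Mises stress is σ' = (16/πd³)·√(4M²+3T²).
√(4M²+3T²) = √(4×(3.150×10^7)² + 3×(1.650×10^7)²) = 6.918×10^7 N·mm.
d³ = 16×6.918×10^7/(π×102.7) = 3.430×10^6 mm³.
d = 150.8 mm.

d = 151 mm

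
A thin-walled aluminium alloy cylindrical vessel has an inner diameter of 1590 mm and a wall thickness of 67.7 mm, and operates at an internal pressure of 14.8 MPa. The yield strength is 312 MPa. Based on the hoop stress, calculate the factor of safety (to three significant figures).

n = 1.80

σ_h = pD/(2t) = 14.8×1590/(2×67.7) = 173.8 MPa.
n = 312/173.8 = 1.795.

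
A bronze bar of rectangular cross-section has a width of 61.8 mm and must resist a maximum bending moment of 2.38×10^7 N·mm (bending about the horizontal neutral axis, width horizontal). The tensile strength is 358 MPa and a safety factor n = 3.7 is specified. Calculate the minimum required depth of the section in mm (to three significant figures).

h = 155 mm

σ_allow = 358/3.7 = 96.76 MPa.
For a rectangular section σ = 6M/(bh²), so h² = 6M/(b σ_allow) = 6×2.3800×10^7/(61.8×96.76) = 23880 mm².
h = 154.5 mm.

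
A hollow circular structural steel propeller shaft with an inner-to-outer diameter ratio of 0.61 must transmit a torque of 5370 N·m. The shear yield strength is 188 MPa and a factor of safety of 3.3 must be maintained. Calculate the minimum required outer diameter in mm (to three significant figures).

d_o = 82.3 mm

τ_allow = 188/3.3 = 56.97 MPa.
For a hollow shaft τ = 16T/[πd_o³(1−k⁴)] with k = 0.61, so 1−k⁴ = 0.8615.
d_o³ = 16T/[π τ_allow (1−k⁴)] = 16×5370000/(π×56.97×0.8615) = 557200 mm³.
d_o = 82.29 mm.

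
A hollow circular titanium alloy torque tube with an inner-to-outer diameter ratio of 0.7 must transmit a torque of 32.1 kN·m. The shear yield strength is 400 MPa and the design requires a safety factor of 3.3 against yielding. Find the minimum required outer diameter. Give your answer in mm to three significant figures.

d_o = 121 mm

τ_allow = 400/3.3 = 121.2 MPa.
For a hollow shaft τ = 16T/[πd_o³(1−k⁴)] with k = 0.7, so 1−k⁴ = 0.7599.
d_o³ = 16T/[π τ_allow (1−k⁴)] = 16×3.2100×10^7/(π×121.2×0.7599) = 1.775×10^6 mm³.
d_o = 121.1 mm.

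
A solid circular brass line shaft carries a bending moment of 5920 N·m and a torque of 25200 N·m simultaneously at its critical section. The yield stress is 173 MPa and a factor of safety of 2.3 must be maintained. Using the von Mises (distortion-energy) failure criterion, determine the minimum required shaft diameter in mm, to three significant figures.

d = 145 mm

σ_allow = σ_y/n = 173/2.3 = 75.22 MPa.
For a solid shaft σ_b = 32M/(πd³) and τ = 16T/(πd³), so the von Mises stress is σ' = (16/πd³)·√(4M²+3T²).
√(4M²+3T²) = √(4×(5.920×10^6)² + 3×(2.520×10^7)²) = 4.523×10^7 N·mm.
d³ = 16×4.523×10^7/(π×75.22) = 3.062×10^6 mm³.
d = 145.2 mm.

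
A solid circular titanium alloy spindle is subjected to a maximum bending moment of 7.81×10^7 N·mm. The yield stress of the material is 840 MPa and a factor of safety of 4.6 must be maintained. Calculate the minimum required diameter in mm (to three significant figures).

σ_allow = 840/4.6 = 182.6 MPa.
For a solid circular section σ = 32M/(πd³), so d³ = 32M/(π σ_allow) = 32×7.8100×10^7/(π×182.6) = 4.356×10^6 mm³.
d = 163.3 mm.

d = 163 mm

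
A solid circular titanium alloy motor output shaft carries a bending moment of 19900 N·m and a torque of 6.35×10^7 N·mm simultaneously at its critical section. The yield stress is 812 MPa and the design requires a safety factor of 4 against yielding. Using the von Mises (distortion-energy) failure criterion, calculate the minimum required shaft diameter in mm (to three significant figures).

d = 143 mm

σ_allow = σ_y/n = 812/4 = 203.0 MPa.
For a solid shaft σ_b = 32M/(πd³) and τ = 16T/(πd³), so the von Mises stress is σ' = (16/πd³)·√(4M²+3T²).
√(4M²+3T²) = √(4×(1.990×10^7)² + 3×(6.350×10^7)²) = 1.170×10^8 N·mm.
d³ = 16×1.170×10^8/(π×203.0) = 2.934×10^6 mm³.
d = 143.2 mm.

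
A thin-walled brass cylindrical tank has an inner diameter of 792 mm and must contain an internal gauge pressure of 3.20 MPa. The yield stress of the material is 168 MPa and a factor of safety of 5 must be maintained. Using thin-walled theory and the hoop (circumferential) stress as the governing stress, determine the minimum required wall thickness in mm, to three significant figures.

t = 37.7 mm

σ_allow = 168/5 = 33.60 MPa.
Hoop stress σ_h = pD/(2t), so t = pD/(2σ_allow) = 3.20×792/(2×33.60) = 37.71 mm.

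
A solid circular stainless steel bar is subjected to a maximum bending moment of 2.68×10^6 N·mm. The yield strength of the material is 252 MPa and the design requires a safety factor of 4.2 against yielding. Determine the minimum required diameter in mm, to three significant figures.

σ_allow = 252/4.2 = 60.00 MPa.
For a solid circular section σ = 32M/(πd³), so d³ = 32M/(π σ_allow) = 32×2680000/(π×60.00) = 455000 mm³.
d = 76.91 mm.

d = 76.9 mm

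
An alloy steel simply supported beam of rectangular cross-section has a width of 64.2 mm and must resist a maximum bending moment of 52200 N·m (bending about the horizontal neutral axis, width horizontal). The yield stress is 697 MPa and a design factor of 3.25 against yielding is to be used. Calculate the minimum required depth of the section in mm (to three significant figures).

h = 151 mm

σ_allow = 697/3.25 = 214.5 MPa.
For a rectangular section σ = 6M/(bh²), so h² = 6M/(b σ_allow) = 6×5.2200×10^7/(64.2×214.5) = 22750 mm².
h = 150.8 mm.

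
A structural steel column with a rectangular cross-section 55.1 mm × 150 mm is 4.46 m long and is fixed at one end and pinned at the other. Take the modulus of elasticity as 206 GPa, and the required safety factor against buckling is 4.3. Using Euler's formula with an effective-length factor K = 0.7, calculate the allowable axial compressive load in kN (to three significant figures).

P_allow = 101 kN

Buckling occurs about the weak axis: I_min = h·b³/12 = 150×55.1³/12 = 2.091×10^6 mm⁴ (b = 55.1 mm is the smaller dimension).
Effective length L_e = KL = 0.7×4.46 m = 3122 mm.
Euler critical load P_cr = π²EI/L_e² = π²×206000×2.091×10^6/3122² = 436200 N.
P_allow = P_cr/n = 436200/4.3 = 101400 N.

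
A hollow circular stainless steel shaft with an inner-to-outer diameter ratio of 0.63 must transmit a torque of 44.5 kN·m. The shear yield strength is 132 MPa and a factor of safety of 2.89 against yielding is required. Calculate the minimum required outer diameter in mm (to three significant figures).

τ_allow = 132/2.89 = 45.67 MPa.
For a hollow shaft τ = 16T/[πd_o³(1−k⁴)] with k = 0.63, so 1−k⁴ = 0.8425.
d_o³ = 16T/[π τ_allow (1−k⁴)] = 16×4.4500×10^7/(π×45.67×0.8425) = 5.890×10^6 mm³.
d_o = 180.6 mm.

d_o = 181 mm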